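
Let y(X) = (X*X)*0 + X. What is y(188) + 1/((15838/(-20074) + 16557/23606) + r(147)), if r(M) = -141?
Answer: 6284295838294/33428365807 ≈ 187.99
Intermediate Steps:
y(X) = X (y(X) = X**2*0 + X = 0 + X = X)
y(188) + 1/((15838/(-20074) + 16557/23606) + r(147)) = 188 + 1/((15838/(-20074) + 16557/23606) - 141) = 188 + 1/((15838*(-1/20074) + 16557*(1/23606)) - 141) = 188 + 1/((-7919/10037 + 16557/23606) - 141) = 188 + 1/(-20753305/236933422 - 141) = 188 + 1/(-33428365807/236933422) = 188 - 236933422/33428365807 = 6284295838294/33428365807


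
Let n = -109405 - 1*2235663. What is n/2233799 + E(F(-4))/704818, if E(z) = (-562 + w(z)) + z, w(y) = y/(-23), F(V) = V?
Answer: -19022265912769/18105850051193 ≈ -1.0506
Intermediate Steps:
w(y) = -y/23 (w(y) = y*(-1/23) = -y/23)
E(z) = -562 + 22*z/23 (E(z) = (-562 - z/23) + z = -562 + 22*z/23)
n = -2345068 (n = -109405 - 2235663 = -2345068)
n/2233799 + E(F(-4))/704818 = -2345068/2233799 + (-562 + (22/23)*(-4))/704818 = -2345068*1/2233799 + (-562 - 88/23)*(1/704818) = -2345068/2233799 - 13014/23*1/704818 = -2345068/2233799 - 6507/8105407 = -19022265912769/18105850051193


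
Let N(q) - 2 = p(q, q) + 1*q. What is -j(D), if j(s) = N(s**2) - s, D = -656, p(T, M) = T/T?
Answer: -430995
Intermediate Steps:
p(T, M) = 1
N(q) = 3 + q (N(q) = 2 + (1 + 1*q) = 2 + (1 + q) = 3 + q)
j(s) = 3 + s**2 - s (j(s) = (3 + s**2) - s = 3 + s**2 - s)
-j(D) = -(3 + (-656)**2 - 1*(-656)) = -(3 + 430336 + 656) = -1*430995 = -430995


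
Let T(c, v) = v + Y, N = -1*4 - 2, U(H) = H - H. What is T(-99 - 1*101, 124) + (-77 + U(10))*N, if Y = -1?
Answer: 585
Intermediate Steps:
U(H) = 0
N = -6 (N = -4 - 2 = -6)
T(c, v) = -1 + v (T(c, v) = v - 1 = -1 + v)
T(-99 - 1*101, 124) + (-77 + U(10))*N = (-1 + 124) + (-77 + 0)*(-6) = 123 - 77*(-6) = 123 + 462 = 585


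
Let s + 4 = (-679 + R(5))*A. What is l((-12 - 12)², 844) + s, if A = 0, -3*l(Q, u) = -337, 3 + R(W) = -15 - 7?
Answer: 325/3 ≈ 108.33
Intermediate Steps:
R(W) = -25 (R(W) = -3 + (-15 - 7) = -3 - 22 = -25)
l(Q, u) = 337/3 (l(Q, u) = -⅓*(-337) = 337/3)
s = -4 (s = -4 + (-679 - 25)*0 = -4 - 704*0 = -4 + 0 = -4)
l((-12 - 12)², 844) + s = 337/3 - 4 = 325/3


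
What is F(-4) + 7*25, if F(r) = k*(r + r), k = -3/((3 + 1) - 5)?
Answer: 151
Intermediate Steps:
k = 3 (k = -3/(4 - 5) = -3/(-1) = -3*(-1) = 3)
F(r) = 6*r (F(r) = 3*(r + r) = 3*(2*r) = 6*r)
F(-4) + 7*25 = 6*(-4) + 7*25 = -24 + 175 = 151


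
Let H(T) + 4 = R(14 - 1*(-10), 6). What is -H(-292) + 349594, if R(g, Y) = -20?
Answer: 349618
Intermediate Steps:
H(T) = -24 (H(T) = -4 - 20 = -24)
-H(-292) + 349594 = -1*(-24) + 349594 = 24 + 349594 = 349618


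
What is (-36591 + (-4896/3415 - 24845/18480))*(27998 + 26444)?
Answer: -12572857588651211/6310920 ≈ -1.9922e+9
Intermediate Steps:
(-36591 + (-4896/3415 - 24845/18480))*(27998 + 26444) = (-36591 + (-4896*1/3415 - 24845*1/18480))*54442 = (-36591 + (-4896/3415 - 4969/3696))*54442 = (-36591 - 35064751/12621840)*54442 = -461880812191/12621840*54442 = -12572857588651211/6310920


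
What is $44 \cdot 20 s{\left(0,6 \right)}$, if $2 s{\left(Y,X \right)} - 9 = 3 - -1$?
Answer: $5720$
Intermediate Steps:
$s{\left(Y,X \right)} = \frac{13}{2}$ ($s{\left(Y,X \right)} = \frac{9}{2} + \frac{3 - -1}{2} = \frac{9}{2} + \frac{3 + 1}{2} = \frac{9}{2} + \frac{1}{2} \cdot 4 = \frac{9}{2} + 2 = \frac{13}{2}$)
$44 \cdot 20 s{\left(0,6 \right)} = 44 \cdot 20 \cdot \frac{13}{2} = 880 \cdot \frac{13}{2} = 5720$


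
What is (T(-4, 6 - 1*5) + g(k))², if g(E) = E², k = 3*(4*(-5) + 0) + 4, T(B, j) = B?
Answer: 9809424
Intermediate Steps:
k = -56 (k = 3*(-20 + 0) + 4 = 3*(-20) + 4 = -60 + 4 = -56)
(T(-4, 6 - 1*5) + g(k))² = (-4 + (-56)²)² = (-4 + 3136)² = 3132² = 9809424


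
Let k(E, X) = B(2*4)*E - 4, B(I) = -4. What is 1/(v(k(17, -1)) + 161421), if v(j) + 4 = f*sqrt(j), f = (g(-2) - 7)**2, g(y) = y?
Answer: 161417/26055920281 - 486*I*sqrt(2)/26055920281 ≈ 6.195e-6 - 2.6378e-8*I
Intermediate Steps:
f = 81 (f = (-2 - 7)**2 = (-9)**2 = 81)
k(E, X) = -4 - 4*E (k(E, X) = -4*E - 4 = -4 - 4*E)
v(j) = -4 + 81*sqrt(j)
1/(v(k(17, -1)) + 161421) = 1/((-4 + 81*sqrt(-4 - 4*17)) + 161421) = 1/((-4 + 81*sqrt(-4 - 68)) + 161421) = 1/((-4 + 81*sqrt(-72)) + 161421) = 1/((-4 + 81*(6*I*sqrt(2))) + 161421) = 1/((-4 + 486*I*sqrt(2)) + 161421) = 1/(161417 + 486*I*sqrt(2))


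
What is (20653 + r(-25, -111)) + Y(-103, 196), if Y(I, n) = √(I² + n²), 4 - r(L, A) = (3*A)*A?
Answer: -16306 + 5*√1961 ≈ -16085.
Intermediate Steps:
r(L, A) = 4 - 3*A² (r(L, A) = 4 - 3*A*A = 4 - 3*A²)
(20653 + r(-25, -111)) + Y(-103, 196) = (20653 + (4 - 3*(-111)²)) + √((-103)² + 196²) = (20653 + (4 - 3*12321)) + √(10609 + 38416) = (20653 + (4 - 36963)) + √49025 = (20653 - 36959) + 5*√1961 = -16306 + 5*√1961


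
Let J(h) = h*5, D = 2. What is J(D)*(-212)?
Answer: -2120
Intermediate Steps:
J(h) = 5*h
J(D)*(-212) = (5*2)*(-212) = 10*(-212) = -2120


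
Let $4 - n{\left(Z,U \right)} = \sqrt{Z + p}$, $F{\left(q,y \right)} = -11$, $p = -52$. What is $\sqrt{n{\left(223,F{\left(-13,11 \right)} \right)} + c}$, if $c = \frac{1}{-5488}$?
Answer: $\frac{\sqrt{153657 - 115248 \sqrt{19}}}{196} \approx 3.0128 i$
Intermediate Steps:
$n{\left(Z,U \right)} = 4 - \sqrt{-52 + Z}$ ($n{\left(Z,U \right)} = 4 - \sqrt{Z - 52} = 4 - \sqrt{-52 + Z}$)
$c = - \frac{1}{5488} \approx -0.00018222$
$\sqrt{n{\left(223,F{\left(-13,11 \right)} \right)} + c} = \sqrt{\left(4 - \sqrt{-52 + 223}\right) - \frac{1}{5488}} = \sqrt{\left(4 - \sqrt{171}\right) - \frac{1}{5488}} = \sqrt{\left(4 - 3 \sqrt{19}\right) - \frac{1}{5488}} = \sqrt{\frac{21951}{5488} - 3 \sqrt{19}}$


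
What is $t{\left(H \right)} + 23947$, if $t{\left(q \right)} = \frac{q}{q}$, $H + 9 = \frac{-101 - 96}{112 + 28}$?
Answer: $23948$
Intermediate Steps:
$H = - \frac{1457}{140}$ ($H = -9 + \frac{-101 - 96}{112 + 28} = -9 - \frac{197}{140} = - \frac{1457}{140} \approx -10.407$)
$t{\left(q \right)} = 1$
$t{\left(H \right)} + 23947 = 1 + 23947 = 23948$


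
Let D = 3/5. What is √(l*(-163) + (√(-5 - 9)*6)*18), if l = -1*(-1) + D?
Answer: 2*√(-1630 + 675*I*√14)/5 ≈ 10.492 + 19.258*I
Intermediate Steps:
D = ⅗ (D = 3*(⅕) = ⅗ ≈ 0.60000)
l = 8/5 (l = -1*(-1) + ⅗ = 1 + ⅗ = 8/5 ≈ 1.6000)
√(l*(-163) + (√(-5 - 9)*6)*18) = √((8/5)*(-163) + (√(-5 - 9)*6)*18) = √(-1304/5 + (√(-14)*6)*18) = √(-1304/5 + ((I*√14)*6)*18) = √(-1304/5 + (6*I*√14)*18) = √(-1304/5 + 108*I*√14)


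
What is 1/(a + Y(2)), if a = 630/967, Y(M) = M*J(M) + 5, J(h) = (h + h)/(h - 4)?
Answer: 967/1597 ≈ 0.60551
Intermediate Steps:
J(h) = 2*h/(-4 + h) (J(h) = (2*h)/(-4 + h) = 2*h/(-4 + h))
Y(M) = 5 + 2*M²/(-4 + M) (Y(M) = M*(2*M/(-4 + M)) + 5 = 2*M²/(-4 + M) + 5 = 5 + 2*M²/(-4 + M))
a = 630/967 (a = 630*(1/967) = 630/967 ≈ 0.65150)
1/(a + Y(2)) = 1/(630/967 + (-20 + 2*2² + 5*2)/(-4 + 2)) = 1/(630/967 + (-20 + 2*4 + 10)/(-2)) = 1/(630/967 - (-20 + 8 + 10)/2) = 1/(630/967 - ½*(-2)) = 1/(630/967 + 1) = 1/(1597/967) = 967/1597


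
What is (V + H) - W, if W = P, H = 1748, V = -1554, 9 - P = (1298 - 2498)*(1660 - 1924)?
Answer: 316985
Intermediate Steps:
P = -316791 (P = 9 - (1298 - 2498)*(1660 - 1924) = 9 - (-1200)*(-264) = 9 - 1*316800 = 9 - 316800 = -316791)
W = -316791
(V + H) - W = (-1554 + 1748) - 1*(-316791) = 194 + 316791 = 316985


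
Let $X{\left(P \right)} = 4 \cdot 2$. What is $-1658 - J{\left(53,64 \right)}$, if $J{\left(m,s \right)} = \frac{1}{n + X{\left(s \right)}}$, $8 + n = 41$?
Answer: $- \frac{67979}{41} \approx -1658.0$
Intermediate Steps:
$X{\left(P \right)} = 8$
$n = 33$ ($n = -8 + 41 = 33$)
$J{\left(m,s \right)} = \frac{1}{41}$ ($J{\left(m,s \right)} = \frac{1}{33 + 8} = \frac{1}{41}$)
$-1658 - J{\left(53,64 \right)} = -1658 - \frac{1}{41} = - \frac{67979}{41}$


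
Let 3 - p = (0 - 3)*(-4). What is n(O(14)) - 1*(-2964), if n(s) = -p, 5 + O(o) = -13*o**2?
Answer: 2973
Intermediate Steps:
O(o) = -5 - 13*o**2
p = -9 (p = 3 - (0 - 3)*(-4) = 3 - (-3)*(-4) = 3 - 1*12 = 3 - 12 = -9)
n(s) = 9 (n(s) = -1*(-9) = 9)
n(O(14)) - 1*(-2964) = 9 - 1*(-2964) = 9 + 2964 = 2973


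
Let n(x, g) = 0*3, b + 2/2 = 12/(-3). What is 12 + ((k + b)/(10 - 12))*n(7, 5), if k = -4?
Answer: 12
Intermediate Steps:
b = -5 (b = -1 + 12/(-3) = -1 + 12*(-⅓) = -1 - 4 = -5)
n(x, g) = 0
12 + ((k + b)/(10 - 12))*n(7, 5) = 12 + ((-4 - 5)/(10 - 12))*0 = 12 - 9/(-2)*0 = 12 - 9*(-½)*0 = 12 + (9/2)*0 = 12 + 0 = 12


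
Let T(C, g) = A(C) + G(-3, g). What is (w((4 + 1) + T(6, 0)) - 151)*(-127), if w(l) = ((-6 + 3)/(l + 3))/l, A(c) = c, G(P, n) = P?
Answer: 1687957/88 ≈ 19181.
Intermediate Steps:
T(C, g) = -3 + C (T(C, g) = C - 3 = -3 + C)
w(l) = -3/(l*(3 + l)) (w(l) = (-3/(3 + l))/l = -3/(l*(3 + l)))
(w((4 + 1) + T(6, 0)) - 151)*(-127) = (-3/(((4 + 1) + (-3 + 6))*(3 + ((4 + 1) + (-3 + 6)))) - 151)*(-127) = (-3/((5 + 3)*(3 + (5 + 3))) - 151)*(-127) = (-3/(8*(3 + 8)) - 151)*(-127) = (-3*⅛/11 - 151)*(-127) = (-3*⅛*1/11 - 151)*(-127) = (-3/88 - 151)*(-127) = -13291/88*(-127) = 1687957/88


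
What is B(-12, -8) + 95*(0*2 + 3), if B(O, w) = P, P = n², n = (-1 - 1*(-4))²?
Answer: 366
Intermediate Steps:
n = 9 (n = (-1 + 4)² = 3² = 9)
P = 81 (P = 9² = 81)
B(O, w) = 81
B(-12, -8) + 95*(0*2 + 3) = 81 + 95*(0*2 + 3) = 81 + 95*(0 + 3) = 81 + 95*3 = 81 + 285 = 366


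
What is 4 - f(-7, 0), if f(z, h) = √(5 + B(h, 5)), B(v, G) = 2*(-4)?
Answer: 4 - I*√3 ≈ 4.0 - 1.732*I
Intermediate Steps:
B(v, G) = -8
f(z, h) = I*√3 (f(z, h) = √(5 - 8) = √(-3) = I*√3)
4 - f(-7, 0) = 4 - I*√3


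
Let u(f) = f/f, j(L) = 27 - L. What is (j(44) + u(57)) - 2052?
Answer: -2068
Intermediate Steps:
u(f) = 1
(j(44) + u(57)) - 2052 = ((27 - 1*44) + 1) - 2052 = ((27 - 44) + 1) - 2052 = (-17 + 1) - 2052 = -16 - 2052 = -2068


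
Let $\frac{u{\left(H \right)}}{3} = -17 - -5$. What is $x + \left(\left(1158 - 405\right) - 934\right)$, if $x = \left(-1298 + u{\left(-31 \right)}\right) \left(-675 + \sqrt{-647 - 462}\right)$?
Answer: $900269 - 1334 i \sqrt{1109} \approx 9.0027 \cdot 10^{5} - 44424.0 i$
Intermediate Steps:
$u{\left(H \right)} = -36$ ($u{\left(H \right)} = 3 \left(-17 - -5\right) = 3 \left(-17 + 5\right) = 3 \left(-12\right) = -36$)
$x = 900450 - 1334 i \sqrt{1109}$ ($x = \left(-1298 - 36\right) \left(-675 + \sqrt{-647 - 462}\right) = - 1334 \left(-675 + \sqrt{-1109}\right) = - 1334 \left(-675 + i \sqrt{1109}\right) = 900450 - 1334 i \sqrt{1109} \approx 9.0045 \cdot 10^{5} - 44424.0 i$)
$x + \left(\left(1158 - 405\right) - 934\right) = \left(900450 - 1334 i \sqrt{1109}\right) + \left(\left(1158 - 405\right) - 934\right) = \left(900450 - 1334 i \sqrt{1109}\right) + \left(753 - 934\right) = \left(900450 - 1334 i \sqrt{1109}\right) - 181 = 900269 - 1334 i \sqrt{1109}$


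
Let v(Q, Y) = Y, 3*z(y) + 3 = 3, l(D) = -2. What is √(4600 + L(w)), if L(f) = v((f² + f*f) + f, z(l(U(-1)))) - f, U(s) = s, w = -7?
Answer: √4607 ≈ 67.875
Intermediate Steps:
z(y) = 0 (z(y) = -1 + (⅓)*3 = -1 + 1 = 0)
L(f) = -f (L(f) = 0 - f = -f)
√(4600 + L(w)) = √(4600 - 1*(-7)) = √(4600 + 7) = √4607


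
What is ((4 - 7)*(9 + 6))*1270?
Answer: -57150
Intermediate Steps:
((4 - 7)*(9 + 6))*1270 = -3*15*1270 = -45*1270 = -57150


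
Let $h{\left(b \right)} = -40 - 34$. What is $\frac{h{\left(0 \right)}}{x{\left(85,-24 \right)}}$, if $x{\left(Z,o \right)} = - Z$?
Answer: $\frac{74}{85} \approx 0.87059$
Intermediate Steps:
$h{\left(b \right)} = -74$ ($h{\left(b \right)} = -40 - 34 = -74$)
$\frac{h{\left(0 \right)}}{x{\left(85,-24 \right)}} = - \frac{74}{\left(-1\right) 85} = - \frac{74}{-85} = \left(-74\right) \left(- \frac{1}{85}\right) = \frac{74}{85}$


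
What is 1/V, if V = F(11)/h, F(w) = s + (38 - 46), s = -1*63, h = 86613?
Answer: -86613/71 ≈ -1219.9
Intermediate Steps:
s = -63
F(w) = -71 (F(w) = -63 + (38 - 46) = -63 - 8 = -71)
V = -71/86613 ≈ -0.00081974
1/V = 1/(-71/86613) = -86613/71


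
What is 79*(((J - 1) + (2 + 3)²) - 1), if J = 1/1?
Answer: 1896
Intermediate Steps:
J = 1
79*(((J - 1) + (2 + 3)²) - 1) = 79*(((1 - 1) + (2 + 3)²) - 1) = 79*((0 + 5²) - 1) = 79*((0 + 25) - 1) = 79*(25 - 1) = 79*24 = 1896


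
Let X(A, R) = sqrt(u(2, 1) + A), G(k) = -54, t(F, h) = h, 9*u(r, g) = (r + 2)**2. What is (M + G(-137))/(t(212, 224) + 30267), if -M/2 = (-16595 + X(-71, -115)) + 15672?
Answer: 1792/30491 - 2*I*sqrt(623)/91473 ≈ 0.058771 - 0.00054573*I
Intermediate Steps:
u(r, g) = (2 + r)**2/9 (u(r, g) = (r + 2)**2/9 = (2 + r)**2/9)
X(A, R) = sqrt(16/9 + A) (X(A, R) = sqrt((2 + 2)**2/9 + A) = sqrt((1/9)*4**2 + A) = sqrt((1/9)*16 + A) = sqrt(16/9 + A))
M = 1846 - 2*I*sqrt(623)/3 (M = -2*((-16595 + sqrt(16 + 9*(-71))/3) + 15672) = -2*((-16595 + sqrt(16 - 639)/3) + 15672) = -2*((-16595 + sqrt(-623)/3) + 15672) = -2*((-16595 + (I*sqrt(623))/3) + 15672) = -2*((-16595 + I*sqrt(623)/3) + 15672) = -2*(-923 + I*sqrt(623)/3) = 1846 - 2*I*sqrt(623)/3 ≈ 1846.0 - 16.64*I)
(M + G(-137))/(t(212, 224) + 30267) = ((1846 - 2*I*sqrt(623)/3) - 54)/(224 + 30267) = (1792 - 2*I*sqrt(623)/3)/30491 = (1792 - 2*I*sqrt(623)/3)*(1/30491) = 1792/30491 - 2*I*sqrt(623)/91473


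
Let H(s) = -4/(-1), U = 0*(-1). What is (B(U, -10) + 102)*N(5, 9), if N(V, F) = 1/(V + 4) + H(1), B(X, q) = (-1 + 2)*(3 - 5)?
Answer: 3700/9 ≈ 411.11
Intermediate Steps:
U = 0
B(X, q) = -2 (B(X, q) = 1*(-2) = -2)
H(s) = 4 (H(s) = -4*(-1) = 4)
N(V, F) = 4 + 1/(4 + V) (N(V, F) = 1/(V + 4) + 4 = 1/(4 + V) + 4 = 4 + 1/(4 + V))
(B(U, -10) + 102)*N(5, 9) = (-2 + 102)*((17 + 4*5)/(4 + 5)) = 100*((17 + 20)/9) = 100*((⅑)*37) = 100*(37/9) = 3700/9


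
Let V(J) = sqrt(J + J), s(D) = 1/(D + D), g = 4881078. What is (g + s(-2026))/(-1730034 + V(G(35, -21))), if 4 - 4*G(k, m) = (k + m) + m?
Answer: -17108416995751935/6063853740970913 - 19778128055*sqrt(22)/24255414963883652 ≈ -2.8214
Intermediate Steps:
G(k, m) = 1 - m/2 - k/4 (G(k, m) = 1 - ((k + m) + m)/4 = 1 - (k + 2*m)/4 = 1 + (-m/2 - k/4) = 1 - m/2 - k/4)
s(D) = 1/(2*D)
V(J) = sqrt(2)*sqrt(J) (V(J) = sqrt(2*J) = sqrt(2)*sqrt(J))
(g + s(-2026))/(-1730034 + V(G(35, -21))) = (4881078 + (1/2)/(-2026))/(-1730034 + sqrt(2)*sqrt(1 - 1/2*(-21) - 1/4*35)) = (4881078 + (1/2)*(-1/2026))/(-1730034 + sqrt(2)*sqrt(1 + 21/2 - 35/4)) = (4881078 - 1/4052)/(-1730034 + sqrt(2)*sqrt(11/4)) = 19778128055/(4052*(-1730034 + sqrt(2)*(sqrt(11)/2))) = 19778128055/(4052*(-1730034 + sqrt(22)/2))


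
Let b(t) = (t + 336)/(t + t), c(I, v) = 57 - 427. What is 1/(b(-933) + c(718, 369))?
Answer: -622/229941 ≈ -0.0027050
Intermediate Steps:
c(I, v) = -370
b(t) = (336 + t)/(2*t) (b(t) = (336 + t)/((2*t)) = (336 + t)*(1/(2*t)) = (336 + t)/(2*t))
1/(b(-933) + c(718, 369)) = 1/((1/2)*(336 - 933)/(-933) - 370) = 1/((1/2)*(-1/933)*(-597) - 370) = 1/(199/622 - 370) = 1/(-229941/622) = -622/229941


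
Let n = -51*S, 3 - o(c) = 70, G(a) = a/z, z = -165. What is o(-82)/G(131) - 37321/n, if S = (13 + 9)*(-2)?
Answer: 19918369/293964 ≈ 67.758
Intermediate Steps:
G(a) = -a/165 (G(a) = a/(-165) = a*(-1/165) = -a/165)
o(c) = -67 (o(c) = 3 - 1*70 = 3 - 70 = -67)
S = -44 (S = 22*(-2) = -44)
n = 2244 (n = -51*(-44) = 2244)
o(-82)/G(131) - 37321/n = -67/((-1/165*131)) - 37321/2244 = -67/(-131/165) - 37321*1/2244 = -67*(-165/131) - 37321/2244 = 11055/131 - 37321/2244 = 19918369/293964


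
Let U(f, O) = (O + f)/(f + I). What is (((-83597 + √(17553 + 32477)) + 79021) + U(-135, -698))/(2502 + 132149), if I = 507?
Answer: -1703105/50090172 + √50030/134651 ≈ -0.032340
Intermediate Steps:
U(f, O) = (O + f)/(507 + f) (U(f, O) = (O + f)/(f + 507) = (O + f)/(507 + f))
(((-83597 + √(17553 + 32477)) + 79021) + U(-135, -698))/(2502 + 132149) = (((-83597 + √(17553 + 32477)) + 79021) + (-698 - 135)/(507 - 135))/(2502 + 132149) = (((-83597 + √50030) + 79021) - 833/372)/134651 = ((-4576 + √50030) + (1/372)*(-833))*(1/134651) = ((-4576 + √50030) - 833/372)*(1/134651) = (-1703105/372 + √50030)*(1/134651) = -1703105/50090172 + √50030/134651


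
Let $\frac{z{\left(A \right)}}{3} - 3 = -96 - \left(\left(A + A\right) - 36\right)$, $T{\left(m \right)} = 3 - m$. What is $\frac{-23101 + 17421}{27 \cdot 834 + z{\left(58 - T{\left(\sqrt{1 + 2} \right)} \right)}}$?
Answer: $- \frac{41685520}{161582727} - \frac{11360 \sqrt{3}}{161582727} \approx -0.2581$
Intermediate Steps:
$z{\left(A \right)} = -171 - 6 A$ ($z{\left(A \right)} = 9 + 3 \left(-96 - \left(\left(A + A\right) - 36\right)\right) = 9 + 3 \left(-96 - \left(2 A - 36\right)\right) = 9 + 3 \left(-96 - \left(-36 + 2 A\right)\right) = 9 + 3 \left(-60 - 2 A\right) = 9 - \left(180 + 6 A\right) = -171 - 6 A$)
$\frac{-23101 + 17421}{27 \cdot 834 + z{\left(58 - T{\left(\sqrt{1 + 2} \right)} \right)}} = \frac{-23101 + 17421}{27 \cdot 834 - \left(171 + 6 \left(58 - \left(3 - \sqrt{1 + 2}\right)\right)\right)} = - \frac{5680}{22518 - \left(171 + 6 \left(58 - \left(3 - \sqrt{3}\right)\right)\right)} = - \frac{5680}{22518 - \left(171 + 6 \left(55 + \sqrt{3}\right)\right)} = - \frac{5680}{22518 - \left(501 + 6 \sqrt{3}\right)} = - \frac{5680}{22017 - 6 \sqrt{3}}$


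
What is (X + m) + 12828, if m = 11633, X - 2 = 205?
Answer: 24668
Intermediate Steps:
X = 207 (X = 2 + 205 = 207)
(X + m) + 12828 = (207 + 11633) + 12828 = 11840 + 12828 = 24668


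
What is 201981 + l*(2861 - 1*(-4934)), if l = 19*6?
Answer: 1090611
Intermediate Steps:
l = 114
201981 + l*(2861 - 1*(-4934)) = 201981 + 114*(2861 - 1*(-4934)) = 201981 + 114*(2861 + 4934) = 201981 + 114*7795 = 201981 + 888630 = 1090611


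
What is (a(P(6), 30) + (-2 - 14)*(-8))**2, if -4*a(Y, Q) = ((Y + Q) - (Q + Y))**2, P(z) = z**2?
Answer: 16384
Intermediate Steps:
a(Y, Q) = 0 (a(Y, Q) = -((Y + Q) - (Q + Y))**2/4 = -((Q + Y) + (-Q - Y))**2/4 = -1/4*0**2 = -1/4*0 = 0)
(a(P(6), 30) + (-2 - 14)*(-8))**2 = (0 + (-2 - 14)*(-8))**2 = (0 - 16*(-8))**2 = (0 + 128)**2 = 128**2 = 16384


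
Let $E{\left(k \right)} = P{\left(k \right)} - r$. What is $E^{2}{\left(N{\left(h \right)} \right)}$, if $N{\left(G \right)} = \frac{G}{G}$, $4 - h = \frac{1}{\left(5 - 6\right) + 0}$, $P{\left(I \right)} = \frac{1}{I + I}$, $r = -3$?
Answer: $\frac{49}{4} \approx 12.25$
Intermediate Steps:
$P{\left(I \right)} = \frac{1}{2 I}$
$h = 5$ ($h = 4 - \frac{1}{\left(5 - 6\right) + 0} = 4 - \frac{1}{-1 + 0} = 4 - \frac{1}{-1} = 4 - -1 = 4 + 1 = 5$)
$N{\left(G \right)} = 1$
$E{\left(k \right)} = 3 + \frac{1}{2 k}$ ($E{\left(k \right)} = \frac{1}{2 k} - -3 = \frac{1}{2 k} + 3 = 3 + \frac{1}{2 k}$)
$E^{2}{\left(N{\left(h \right)} \right)} = \left(3 + \frac{1}{2 \cdot 1}\right)^{2} = \left(3 + \frac{1}{2} \cdot 1\right)^{2} = \left(3 + \frac{1}{2}\right)^{2} = \left(\frac{7}{2}\right)^{2} = \frac{49}{4}$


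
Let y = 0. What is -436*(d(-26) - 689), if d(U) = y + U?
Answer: 311740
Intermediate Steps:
d(U) = U (d(U) = 0 + U = U)
-436*(d(-26) - 689) = -436*(-26 - 689) = -436*(-715) = 311740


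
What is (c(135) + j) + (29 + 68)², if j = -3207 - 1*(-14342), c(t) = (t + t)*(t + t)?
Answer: 93444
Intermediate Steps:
c(t) = 4*t² (c(t) = (2*t)*(2*t) = 4*t²)
j = 11135 (j = -3207 + 14342 = 11135)
(c(135) + j) + (29 + 68)² = (4*135² + 11135) + (29 + 68)² = (4*18225 + 11135) + 97² = (72900 + 11135) + 9409 = 84035 + 9409 = 93444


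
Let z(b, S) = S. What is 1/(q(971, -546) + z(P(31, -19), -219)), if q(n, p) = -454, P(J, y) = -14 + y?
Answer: -1/673 ≈ -0.0014859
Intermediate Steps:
1/(q(971, -546) + z(P(31, -19), -219)) = 1/(-454 - 219) = 1/(-673) = -1/673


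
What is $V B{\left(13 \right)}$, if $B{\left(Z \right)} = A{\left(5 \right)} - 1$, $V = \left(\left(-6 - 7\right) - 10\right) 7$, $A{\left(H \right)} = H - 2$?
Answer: $-322$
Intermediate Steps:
$A{\left(H \right)} = -2 + H$ ($A{\left(H \right)} = H - 2 = -2 + H$)
$V = -161$ ($V = \left(\left(-6 - 7\right) - 10\right) 7 = \left(-13 - 10\right) 7 = \left(-23\right) 7 = -161$)
$B{\left(Z \right)} = 2$ ($B{\left(Z \right)} = \left(-2 + 5\right) - 1 = 3 - 1 = 2$)
$V B{\left(13 \right)} = \left(-161\right) 2 = -322$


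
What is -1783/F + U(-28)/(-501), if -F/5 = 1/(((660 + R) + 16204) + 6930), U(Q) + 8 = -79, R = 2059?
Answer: 7698015278/835 ≈ 9.2192e+6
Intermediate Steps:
U(Q) = -87 (U(Q) = -8 - 79 = -87)
F = -5/25853 (F = -5/(((660 + 2059) + 16204) + 6930) = -5/((2719 + 16204) + 6930) = -5/(18923 + 6930) = -5/25853 ≈ -0.00019340)
-1783/F + U(-28)/(-501) = -1783/(-5/25853) - 87/(-501) = -1783*(-25853/5) - 87*(-1/501) = 46095899/5 + 29/167 = 7698015278/835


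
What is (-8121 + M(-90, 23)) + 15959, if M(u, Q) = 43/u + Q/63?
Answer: 4937869/630 ≈ 7837.9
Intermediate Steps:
M(u, Q) = 43/u + Q/63 (M(u, Q) = 43/u + Q*(1/63) = 43/u + Q/63)
(-8121 + M(-90, 23)) + 15959 = (-8121 + (43/(-90) + (1/63)*23)) + 15959 = (-8121 + (43*(-1/90) + 23/63)) + 15959 = (-8121 + (-43/90 + 23/63)) + 15959 = (-8121 - 71/630) + 15959 = -5116301/630 + 15959 = 4937869/630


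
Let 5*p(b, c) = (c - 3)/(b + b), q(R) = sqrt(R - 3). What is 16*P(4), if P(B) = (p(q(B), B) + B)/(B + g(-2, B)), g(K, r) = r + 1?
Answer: 328/45 ≈ 7.2889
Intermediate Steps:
q(R) = sqrt(-3 + R)
p(b, c) = (-3 + c)/(10*b) (p(b, c) = ((c - 3)/(b + b))/5 = ((-3 + c)/((2*b)))/5 = ((-3 + c)*(1/(2*b)))/5 = ((-3 + c)/(2*b))/5 = (-3 + c)/(10*b))
g(K, r) = 1 + r
P(B) = (B + sqrt(-3 + B)/10)/(1 + 2*B) (P(B) = ((-3 + B)/(10*(sqrt(-3 + B))) + B)/(B + (1 + B)) = ((-3 + B)/(10*sqrt(-3 + B)) + B)/(1 + 2*B) = (sqrt(-3 + B)/10 + B)/(1 + 2*B) = (B + sqrt(-3 + B)/10)/(1 + 2*B))
16*P(4) = 16*((sqrt(-3 + 4) + 10*4)/(10*(1 + 2*4))) = 16*((sqrt(1) + 40)/(10*(1 + 8))) = 16*((1/10)*(1 + 40)/9) = 16*((1/10)*(1/9)*41) = 16*(41/90) = 328/45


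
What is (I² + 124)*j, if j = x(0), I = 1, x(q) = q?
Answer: 0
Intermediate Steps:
j = 0
(I² + 124)*j = (1² + 124)*0 = (1 + 124)*0 = 125*0 = 0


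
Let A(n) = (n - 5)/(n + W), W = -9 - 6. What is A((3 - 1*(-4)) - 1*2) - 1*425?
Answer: -425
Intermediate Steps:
W = -15
A(n) = (-5 + n)/(-15 + n) (A(n) = (n - 5)/(n - 15) = (-5 + n)/(-15 + n))
A((3 - 1*(-4)) - 1*2) - 1*425 = (-5 + ((3 - 1*(-4)) - 1*2))/(-15 + ((3 - 1*(-4)) - 1*2)) - 1*425 = (-5 + ((3 + 4) - 2))/(-15 + ((3 + 4) - 2)) - 425 = (-5 + (7 - 2))/(-15 + (7 - 2)) - 425 = (-5 + 5)/(-15 + 5) - 425 = 0/(-10) - 425 = -⅒*0 - 425 = 0 - 425 = -425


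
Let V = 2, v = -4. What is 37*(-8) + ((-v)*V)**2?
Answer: -232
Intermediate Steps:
37*(-8) + ((-v)*V)**2 = 37*(-8) + (-1*(-4)*2)**2 = -296 + (4*2)**2 = -296 + 8**2 = -296 + 64 = -232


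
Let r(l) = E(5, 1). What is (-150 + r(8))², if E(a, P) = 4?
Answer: 21316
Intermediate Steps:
r(l) = 4
(-150 + r(8))² = (-150 + 4)² = (-146)² = 21316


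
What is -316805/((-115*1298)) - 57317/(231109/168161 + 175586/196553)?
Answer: -734452552081107283/29059916409546 ≈ -25274.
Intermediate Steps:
-316805/((-115*1298)) - 57317/(231109/168161 + 175586/196553) = -316805/(-149270) - 57317/(231109*(1/168161) + 175586*(1/196553)) = -316805*(-1/149270) - 57317/(231109/168161 + 175586/196553) = 63361/29854 - 57317/10707412089/4721792719 = 63361/29854 - 57317*4721792719/10707412089 = 63361/29854 - 270638993274923/10707412089 = -734452552081107283/29059916409546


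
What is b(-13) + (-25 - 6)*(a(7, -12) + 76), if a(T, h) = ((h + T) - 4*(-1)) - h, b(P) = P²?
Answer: -2528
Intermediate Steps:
a(T, h) = 4 + T (a(T, h) = ((T + h) + 4) - h = (4 + T + h) - h = 4 + T)
b(-13) + (-25 - 6)*(a(7, -12) + 76) = (-13)² + (-25 - 6)*((4 + 7) + 76) = 169 - 31*(11 + 76) = 169 - 31*87 = 169 - 2697 = -2528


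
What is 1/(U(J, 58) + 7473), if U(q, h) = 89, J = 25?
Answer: 1/7562 ≈ 0.00013224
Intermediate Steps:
1/(U(J, 58) + 7473) = 1/(89 + 7473) = 1/7562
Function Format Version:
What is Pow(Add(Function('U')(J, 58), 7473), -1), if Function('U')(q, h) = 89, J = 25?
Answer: Rational(1, 7562) ≈ 0.00013224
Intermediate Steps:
Pow(Add(Function('U')(J, 58), 7473), -1) = Pow(Add(89, 7473), -1) = Pow(7562, -1) = Rational(1, 7562)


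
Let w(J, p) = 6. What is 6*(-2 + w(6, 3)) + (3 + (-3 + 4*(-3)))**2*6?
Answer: 888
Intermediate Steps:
6*(-2 + w(6, 3)) + (3 + (-3 + 4*(-3)))**2*6 = 6*(-2 + 6) + (3 + (-3 + 4*(-3)))**2*6 = 6*4 + (3 + (-3 - 12))**2*6 = 24 + (3 - 15)**2*6 = 24 + (-12)**2*6 = 24 + 144*6 = 24 + 864 = 888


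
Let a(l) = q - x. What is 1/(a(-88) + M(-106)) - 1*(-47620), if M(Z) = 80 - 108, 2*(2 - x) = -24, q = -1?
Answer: 2047659/43 ≈ 47620.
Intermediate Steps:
x = 14 (x = 2 - ½*(-24) = 2 + 12 = 14)
M(Z) = -28
a(l) = -15 (a(l) = -1 - 1*14 = -1 - 14 = -15)
1/(a(-88) + M(-106)) - 1*(-47620) = 1/(-15 - 28) - 1*(-47620) = 1/(-43) + 47620 = -1/43 + 47620 = 2047659/43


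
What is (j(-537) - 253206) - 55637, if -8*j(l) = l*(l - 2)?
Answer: -2760187/8 ≈ -3.4502e+5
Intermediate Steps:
j(l) = -l*(-2 + l)/8 (j(l) = -l*(l - 2)/8 = -l*(-2 + l)/8)
(j(-537) - 253206) - 55637 = ((1/8)*(-537)*(2 - 1*(-537)) - 253206) - 55637 = ((1/8)*(-537)*(2 + 537) - 253206) - 55637 = ((1/8)*(-537)*539 - 253206) - 55637 = (-289443/8 - 253206) - 55637 = -2315091/8 - 55637 = -2760187/8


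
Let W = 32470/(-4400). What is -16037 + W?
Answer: -7059527/440 ≈ -16044.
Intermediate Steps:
W = -3247/440 (W = 32470*(-1/4400) = -3247/440 ≈ -7.3795)
-16037 + W = -16037 - 3247/440 = -7059527/440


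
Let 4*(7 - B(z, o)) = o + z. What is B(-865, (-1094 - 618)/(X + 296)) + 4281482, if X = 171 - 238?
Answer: 3922043721/916 ≈ 4.2817e+6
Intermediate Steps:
X = -67
B(z, o) = 7 - o/4 - z/4 (B(z, o) = 7 - (o + z)/4 = 7 + (-o/4 - z/4) = 7 - o/4 - z/4)
B(-865, (-1094 - 618)/(X + 296)) + 4281482 = (7 - (-1094 - 618)/(4*(-67 + 296)) - ¼*(-865)) + 4281482 = (7 - (-428)/229 + 865/4) + 4281482 = (7 - ¼*(-1712/229) + 865/4) + 4281482 = (7 + 428/229 + 865/4) + 4281482 = 206209/916 + 4281482 = 3922043721/916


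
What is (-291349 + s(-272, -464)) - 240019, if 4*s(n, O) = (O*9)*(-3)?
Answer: -528236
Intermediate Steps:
s(n, O) = -27*O/4 (s(n, O) = ((O*9)*(-3))/4 = ((9*O)*(-3))/4 = (-27*O)/4 = -27*O/4)
(-291349 + s(-272, -464)) - 240019 = (-291349 - 27/4*(-464)) - 240019 = (-291349 + 3132) - 240019 = -288217 - 240019 = -528236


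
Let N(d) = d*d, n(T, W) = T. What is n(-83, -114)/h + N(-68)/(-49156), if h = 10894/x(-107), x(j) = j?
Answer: 96545145/133876366 ≈ 0.72115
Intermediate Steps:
h = -10894/107 (h = 10894/(-107) = 10894*(-1/107) = -10894/107 ≈ -101.81)
N(d) = d²
n(-83, -114)/h + N(-68)/(-49156) = -83/(-10894/107) + (-68)²/(-49156) = -83*(-107/10894) + 4624*(-1/49156) = 8881/10894 - 1156/12289 = 96545145/133876366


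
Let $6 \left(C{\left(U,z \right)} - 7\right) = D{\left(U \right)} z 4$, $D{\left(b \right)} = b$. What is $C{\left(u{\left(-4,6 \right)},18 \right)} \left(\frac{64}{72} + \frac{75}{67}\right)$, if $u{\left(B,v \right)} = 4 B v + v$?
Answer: $- \frac{1299403}{603} \approx -2154.9$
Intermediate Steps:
$u{\left(B,v \right)} = v + 4 B v$ ($u{\left(B,v \right)} = 4 B v + v = v + 4 B v$)
$C{\left(U,z \right)} = 7 + \frac{2 U z}{3}$ ($C{\left(U,z \right)} = 7 + \frac{U z 4}{6} = 7 + \frac{4 U z}{6} = 7 + \frac{2 U z}{3}$)
$C{\left(u{\left(-4,6 \right)},18 \right)} \left(\frac{64}{72} + \frac{75}{67}\right) = \left(7 + \frac{2}{3} \cdot 6 \left(1 + 4 \left(-4\right)\right) 18\right) \left(\frac{64}{72} + \frac{75}{67}\right) = \left(7 + \frac{2}{3} \cdot 6 \left(1 - 16\right) 18\right) \left(64 \cdot \frac{1}{72} + 75 \cdot \frac{1}{67}\right) = \left(7 + \frac{2}{3} \cdot 6 \left(-15\right) 18\right) \left(\frac{8}{9} + \frac{75}{67}\right) = \left(7 + \frac{2}{3} \left(-90\right) 18\right) \frac{1211}{603} = \left(7 - 1080\right) \frac{1211}{603} = \left(-1073\right) \frac{1211}{603} = - \frac{1299403}{603}$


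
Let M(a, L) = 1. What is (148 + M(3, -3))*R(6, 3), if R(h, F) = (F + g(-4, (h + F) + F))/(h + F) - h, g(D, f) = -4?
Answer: -8195/9 ≈ -910.56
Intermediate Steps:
R(h, F) = -h + (-4 + F)/(F + h) (R(h, F) = (F - 4)/(h + F) - h = (-4 + F)/(F + h) - h = -h + (-4 + F)/(F + h))
(148 + M(3, -3))*R(6, 3) = (148 + 1)*((-4 + 3 - 1*6**2 - 1*3*6)/(3 + 6)) = 149*((-4 + 3 - 1*36 - 18)/9) = 149*((-4 + 3 - 36 - 18)/9) = 149*((1/9)*(-55)) = 149*(-55/9) = -8195/9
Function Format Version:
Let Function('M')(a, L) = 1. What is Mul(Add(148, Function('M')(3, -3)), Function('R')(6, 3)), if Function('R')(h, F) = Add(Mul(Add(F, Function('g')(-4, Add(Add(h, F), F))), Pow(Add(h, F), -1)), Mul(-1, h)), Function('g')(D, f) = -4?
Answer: Rational(-8195, 9) ≈ -910.56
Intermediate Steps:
Function('R')(h, F) = Add(Mul(-1, h), Mul(Pow(Add(F, h), -1), Add(-4, F))) (Function('R')(h, F) = Add(Mul(Add(F, -4), Pow(Add(h, F), -1)), Mul(-1, h)) = Add(Mul(Add(-4, F), Pow(Add(F, h), -1)), Mul(-1, h)) = Add(Mul(Pow(Add(F, h), -1), Add(-4, F)), Mul(-1, h)) = Add(Mul(-1, h), Mul(Pow(Add(F, h), -1), Add(-4, F))))
Mul(Add(148, Function('M')(3, -3)), Function('R')(6, 3)) = Mul(Add(148, 1), Mul(Pow(Add(3, 6), -1), Add(-4, 3, Mul(-1, Pow(6, 2)), Mul(-1, 3, 6)))) = Mul(149, Mul(Pow(9, -1), Add(-4, 3, Mul(-1, 36), -18))) = Mul(149, Mul(Rational(1, 9), Add(-4, 3, -36, -18))) = Mul(149, Mul(Rational(1, 9), -55)) = Mul(149, Rational(-55, 9)) = Rational(-8195, 9)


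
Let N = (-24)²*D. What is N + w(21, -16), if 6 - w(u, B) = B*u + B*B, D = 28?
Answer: 16214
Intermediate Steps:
w(u, B) = 6 - B² - B*u (w(u, B) = 6 - (B*u + B*B) = 6 - (B*u + B²) = 6 - (B² + B*u) = 6 + (-B² - B*u) = 6 - B² - B*u)
N = 16128 (N = (-24)²*28 = 576*28 = 16128)
N + w(21, -16) = 16128 + (6 - 1*(-16)² - 1*(-16)*21) = 16128 + (6 - 1*256 + 336) = 16128 + (6 - 256 + 336) = 16128 + 86 = 16214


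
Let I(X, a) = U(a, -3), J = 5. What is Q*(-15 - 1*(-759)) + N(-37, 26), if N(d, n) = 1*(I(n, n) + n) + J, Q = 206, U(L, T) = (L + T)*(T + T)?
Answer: 153157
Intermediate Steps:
U(L, T) = 2*T*(L + T) (U(L, T) = (L + T)*(2*T) = 2*T*(L + T))
I(X, a) = 18 - 6*a (I(X, a) = 2*(-3)*(a - 3) = 2*(-3)*(-3 + a) = 18 - 6*a)
N(d, n) = 23 - 5*n (N(d, n) = 1*((18 - 6*n) + n) + 5 = 1*(18 - 5*n) + 5 = (18 - 5*n) + 5 = 23 - 5*n)
Q*(-15 - 1*(-759)) + N(-37, 26) = 206*(-15 - 1*(-759)) + (23 - 5*26) = 206*(-15 + 759) + (23 - 130) = 206*744 - 107 = 153264 - 107 = 153157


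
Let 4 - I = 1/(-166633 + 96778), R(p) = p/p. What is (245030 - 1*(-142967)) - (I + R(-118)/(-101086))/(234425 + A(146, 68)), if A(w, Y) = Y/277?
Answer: 177910272498511444076903/458535175546036290 ≈ 3.8800e+5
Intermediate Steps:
A(w, Y) = Y/277 (A(w, Y) = Y*(1/277) = Y/277)
R(p) = 1
I = 279421/69855 (I = 4 - 1/(-166633 + 96778) = 4 - 1/(-69855) = 4 - 1*(-1/69855) = 4 + 1/69855 = 279421/69855 ≈ 4.0000)
(245030 - 1*(-142967)) - (I + R(-118)/(-101086))/(234425 + A(146, 68)) = (245030 - 1*(-142967)) - (279421/69855 + 1/(-101086))/(234425 + (1/277)*68) = (245030 + 142967) - (279421/69855 + 1*(-1/101086))/(234425 + 68/277) = 387997 - (279421/69855 - 1/101086)/64935793/277 = 387997 - 28245481351*277/(7061362530*64935793) = 387997 - 1*7823998334227/458535175546036290 = 387997 - 7823998334227/458535175546036290 = 177910272498511444076903/458535175546036290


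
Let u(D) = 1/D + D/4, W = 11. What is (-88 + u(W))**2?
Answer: 14040009/1936 ≈ 7252.1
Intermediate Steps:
u(D) = 1/D + D/4 (u(D) = 1/D + D*(1/4) = 1/D + D/4)
(-88 + u(W))**2 = (-88 + (1/11 + (1/4)*11))**2 = (-88 + (1/11 + 11/4))**2 = (-88 + 125/44)**2 = (-3747/44)**2 = 14040009/1936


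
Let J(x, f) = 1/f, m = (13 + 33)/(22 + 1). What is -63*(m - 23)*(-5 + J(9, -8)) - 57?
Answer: -54699/8 ≈ -6837.4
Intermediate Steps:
m = 2 (m = 46/23 = 46*(1/23) = 2)
-63*(m - 23)*(-5 + J(9, -8)) - 57 = -63*(2 - 23)*(-5 + 1/(-8)) - 57 = -(-1323)*(-5 - ⅛) - 57 = -(-1323)*(-41)/8 - 57 = -63*861/8 - 57 = -54243/8 - 57 = -54699/8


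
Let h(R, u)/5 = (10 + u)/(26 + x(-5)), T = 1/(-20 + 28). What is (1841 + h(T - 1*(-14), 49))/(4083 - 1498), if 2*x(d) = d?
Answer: 87117/121495 ≈ 0.71704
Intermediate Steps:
T = 1/8 ≈ 0.12500
x(d) = d/2
h(R, u) = 100/47 + 10*u/47 (h(R, u) = 5*((10 + u)/(26 + (1/2)*(-5))) = 5*((10 + u)/(26 - 5/2)) = 5*((10 + u)/(47/2)) = 5*((10 + u)*(2/47)) = 5*(20/47 + 2*u/47) = 100/47 + 10*u/47)
(1841 + h(T - 1*(-14), 49))/(4083 - 1498) = (1841 + (100/47 + (10/47)*49))/(4083 - 1498) = (1841 + (100/47 + 490/47))/2585 = (1841 + 590/47)*(1/2585) = (87117/47)*(1/2585) = 87117/121495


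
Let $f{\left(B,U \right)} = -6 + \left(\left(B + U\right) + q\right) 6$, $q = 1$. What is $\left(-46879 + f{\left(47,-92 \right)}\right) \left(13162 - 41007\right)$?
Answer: $1312863905$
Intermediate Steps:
$f{\left(B,U \right)} = 6 B + 6 U$ ($f{\left(B,U \right)} = -6 + \left(\left(B + U\right) + 1\right) 6 = -6 + \left(1 + B + U\right) 6 = -6 + \left(6 + 6 B + 6 U\right) = 6 B + 6 U$)
$\left(-46879 + f{\left(47,-92 \right)}\right) \left(13162 - 41007\right) = \left(-46879 + \left(6 \cdot 47 + 6 \left(-92\right)\right)\right) \left(13162 - 41007\right) = \left(-46879 + \left(282 - 552\right)\right) \left(-27845\right) = \left(-46879 - 270\right) \left(-27845\right) = \left(-47149\right) \left(-27845\right) = 1312863905$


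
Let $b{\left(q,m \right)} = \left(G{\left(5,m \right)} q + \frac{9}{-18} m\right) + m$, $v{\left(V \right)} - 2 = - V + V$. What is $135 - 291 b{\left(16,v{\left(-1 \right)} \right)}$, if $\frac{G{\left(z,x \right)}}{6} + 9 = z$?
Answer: $111588$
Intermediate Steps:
$v{\left(V \right)} = 2$ ($v{\left(V \right)} = 2 + \left(- V + V\right) = 2 + 0 = 2$)
$G{\left(z,x \right)} = -54 + 6 z$
$b{\left(q,m \right)} = \frac{m}{2} - 24 q$ ($b{\left(q,m \right)} = \left(\left(-54 + 6 \cdot 5\right) q + \frac{9}{-18} m\right) + m = \left(\left(-54 + 30\right) q + 9 \left(- \frac{1}{18}\right) m\right) + m = \left(- 24 q - \frac{m}{2}\right) + m = \frac{m}{2} - 24 q$)
$135 - 291 b{\left(16,v{\left(-1 \right)} \right)} = 135 - 291 \left(\frac{1}{2} \cdot 2 - 384\right) = 135 - 291 \left(1 - 384\right) = 135 - -111453 = 135 + 111453 = 111588$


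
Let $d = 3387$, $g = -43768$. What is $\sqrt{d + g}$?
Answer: $i \sqrt{40381} \approx 200.95 i$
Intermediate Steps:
$\sqrt{d + g} = \sqrt{3387 - 43768} = \sqrt{-40381} = i \sqrt{40381}$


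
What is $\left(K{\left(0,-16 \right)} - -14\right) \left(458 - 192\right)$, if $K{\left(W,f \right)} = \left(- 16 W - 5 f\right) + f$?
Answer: $20748$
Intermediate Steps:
$K{\left(W,f \right)} = - 16 W - 4 f$
$\left(K{\left(0,-16 \right)} - -14\right) \left(458 - 192\right) = \left(\left(\left(-16\right) 0 - -64\right) - -14\right) \left(458 - 192\right) = \left(\left(0 + 64\right) + \left(-136 + 150\right)\right) 266 = \left(64 + 14\right) 266 = 78 \cdot 266 = 20748$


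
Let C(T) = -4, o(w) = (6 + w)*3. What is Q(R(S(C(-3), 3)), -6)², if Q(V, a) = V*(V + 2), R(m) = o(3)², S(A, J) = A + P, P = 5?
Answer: 283981344201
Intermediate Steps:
o(w) = 18 + 3*w
S(A, J) = 5 + A (S(A, J) = A + 5 = 5 + A)
R(m) = 729 (R(m) = (18 + 3*3)² = (18 + 9)² = 27² = 729)
Q(V, a) = V*(2 + V)
Q(R(S(C(-3), 3)), -6)² = (729*(2 + 729))² = (729*731)² = 532899² = 283981344201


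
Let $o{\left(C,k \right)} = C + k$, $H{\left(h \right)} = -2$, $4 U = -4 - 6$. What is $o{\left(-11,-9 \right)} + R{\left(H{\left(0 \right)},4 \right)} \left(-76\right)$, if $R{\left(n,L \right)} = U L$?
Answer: $740$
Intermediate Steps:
$U = - \frac{5}{2}$ ($U = \frac{-4 - 6}{4} = \frac{1}{4} \left(-10\right) = - \frac{5}{2} \approx -2.5$)
$R{\left(n,L \right)} = - \frac{5 L}{2}$
$o{\left(-11,-9 \right)} + R{\left(H{\left(0 \right)},4 \right)} \left(-76\right) = \left(-11 - 9\right) + \left(- \frac{5}{2}\right) 4 \left(-76\right) = -20 - -760 = -20 + 760 = 740$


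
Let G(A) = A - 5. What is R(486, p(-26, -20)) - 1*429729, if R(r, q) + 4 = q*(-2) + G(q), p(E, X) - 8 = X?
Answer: -429726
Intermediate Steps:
G(A) = -5 + A
p(E, X) = 8 + X
R(r, q) = -9 - q (R(r, q) = -4 + (q*(-2) + (-5 + q)) = -4 + (-2*q + (-5 + q)) = -4 + (-5 - q) = -9 - q)
R(486, p(-26, -20)) - 1*429729 = (-9 - (8 - 20)) - 1*429729 = (-9 - 1*(-12)) - 429729 = (-9 + 12) - 429729 = 3 - 429729 = -429726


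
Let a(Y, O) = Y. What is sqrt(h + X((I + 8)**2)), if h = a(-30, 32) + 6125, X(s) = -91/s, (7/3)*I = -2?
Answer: sqrt(15233041)/50 ≈ 78.059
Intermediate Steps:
I = -6/7 (I = (3/7)*(-2) = -6/7 ≈ -0.85714)
h = 6095 (h = -30 + 6125 = 6095)
sqrt(h + X((I + 8)**2)) = sqrt(6095 - 91/(-6/7 + 8)**2) = sqrt(6095 - 91/((50/7)**2)) = sqrt(6095 - 91/2500/49) = sqrt(6095 - 91*49/2500) = sqrt(6095 - 4459/2500) = sqrt(15233041/2500) = sqrt(15233041)/50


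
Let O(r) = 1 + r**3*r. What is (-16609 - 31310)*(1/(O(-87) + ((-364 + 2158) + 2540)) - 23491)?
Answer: 21497990564713355/19098032 ≈ 1.1257e+9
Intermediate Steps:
O(r) = 1 + r**4
(-16609 - 31310)*(1/(O(-87) + ((-364 + 2158) + 2540)) - 23491) = (-16609 - 31310)*(1/((1 + (-87)**4) + ((-364 + 2158) + 2540)) - 23491) = -47919*(1/((1 + 57289761) + (1794 + 2540)) - 23491) = -47919*(1/(57289762 + 4334) - 23491) = -47919*(1/57294096 - 23491) = -47919*(-1345895609135/57294096) = 21497990564713355/19098032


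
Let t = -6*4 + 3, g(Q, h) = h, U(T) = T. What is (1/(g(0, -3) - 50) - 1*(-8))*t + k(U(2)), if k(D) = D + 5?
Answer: -8512/53 ≈ -160.60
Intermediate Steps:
k(D) = 5 + D
t = -21 (t = -24 + 3 = -21)
(1/(g(0, -3) - 50) - 1*(-8))*t + k(U(2)) = (1/(-3 - 50) - 1*(-8))*(-21) + (5 + 2) = (1/(-53) + 8)*(-21) + 7 = (-1/53 + 8)*(-21) + 7 = (423/53)*(-21) + 7 = -8883/53 + 7 = -8512/53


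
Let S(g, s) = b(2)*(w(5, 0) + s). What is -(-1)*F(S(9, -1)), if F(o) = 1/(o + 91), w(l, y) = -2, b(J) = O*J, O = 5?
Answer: 1/61 ≈ 0.016393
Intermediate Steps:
b(J) = 5*J
S(g, s) = -20 + 10*s (S(g, s) = (5*2)*(-2 + s) = 10*(-2 + s) = -20 + 10*s)
F(o) = 1/(91 + o)
-(-1)*F(S(9, -1)) = -(-1)/(91 + (-20 + 10*(-1))) = -(-1)/(91 + (-20 - 10)) = -(-1)/(91 - 30) = -(-1)/61 = -1*(-1/61) = 1/61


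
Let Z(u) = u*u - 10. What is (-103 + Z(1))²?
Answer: 12544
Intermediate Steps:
Z(u) = -10 + u² (Z(u) = u² - 10 = -10 + u²)
(-103 + Z(1))² = (-103 + (-10 + 1²))² = (-103 + (-10 + 1))² = (-103 - 9)² = (-112)² = 12544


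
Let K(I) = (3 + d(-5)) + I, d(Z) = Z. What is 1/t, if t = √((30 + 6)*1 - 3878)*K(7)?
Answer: -I*√3842/19210 ≈ -0.0032266*I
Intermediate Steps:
K(I) = -2 + I (K(I) = (3 - 5) + I = -2 + I)
t = 5*I*√3842 (t = √((30 + 6)*1 - 3878)*(-2 + 7) = √(36*1 - 3878)*5 = √(36 - 3878)*5 = √(-3842)*5 = (I*√3842)*5 = 5*I*√3842 ≈ 309.92*I)
1/t = 1/(5*I*√3842) = -I*√3842/19210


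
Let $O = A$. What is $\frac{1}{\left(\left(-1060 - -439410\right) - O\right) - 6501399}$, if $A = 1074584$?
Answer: $- \frac{1}{7137633} \approx -1.401 \cdot 10^{-7}$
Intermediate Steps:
$O = 1074584$
$\frac{1}{\left(\left(-1060 - -439410\right) - O\right) - 6501399} = \frac{1}{\left(\left(-1060 - -439410\right) - 1074584\right) - 6501399} = \frac{1}{\left(\left(-1060 + 439410\right) - 1074584\right) - 6501399} = \frac{1}{\left(438350 - 1074584\right) - 6501399} = \frac{1}{-636234 - 6501399} = \frac{1}{-7137633} = - \frac{1}{7137633}$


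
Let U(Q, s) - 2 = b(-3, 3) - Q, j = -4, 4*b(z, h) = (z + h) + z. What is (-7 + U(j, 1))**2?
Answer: 49/16 ≈ 3.0625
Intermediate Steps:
b(z, h) = z/2 + h/4 (b(z, h) = ((z + h) + z)/4 = ((h + z) + z)/4 = (h + 2*z)/4 = z/2 + h/4)
U(Q, s) = 5/4 - Q (U(Q, s) = 2 + (((1/2)*(-3) + (1/4)*3) - Q) = 2 + ((-3/2 + 3/4) - Q) = 2 + (-3/4 - Q) = 5/4 - Q)
(-7 + U(j, 1))**2 = (-7 + (5/4 - 1*(-4)))**2 = (-7 + (5/4 + 4))**2 = (-7 + 21/4)**2 = (-7/4)**2 = 49/16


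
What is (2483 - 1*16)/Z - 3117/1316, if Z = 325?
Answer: 2233547/427700 ≈ 5.2222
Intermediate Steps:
(2483 - 1*16)/Z - 3117/1316 = (2483 - 1*16)/325 - 3117/1316 = (2483 - 16)*(1/325) - 3117*1/1316 = 2467*(1/325) - 3117/1316 = 2467/325 - 3117/1316 = 2233547/427700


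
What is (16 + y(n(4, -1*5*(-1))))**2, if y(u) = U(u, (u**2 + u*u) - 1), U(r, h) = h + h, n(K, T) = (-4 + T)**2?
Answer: 324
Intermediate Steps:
U(r, h) = 2*h
y(u) = -2 + 4*u**2 (y(u) = 2*((u**2 + u*u) - 1) = 2*((u**2 + u**2) - 1) = 2*(2*u**2 - 1) = 2*(-1 + 2*u**2) = -2 + 4*u**2)
(16 + y(n(4, -1*5*(-1))))**2 = (16 + (-2 + 4*((-4 - 1*5*(-1))**2)**2))**2 = (16 + (-2 + 4*((-4 - 5*(-1))**2)**2))**2 = (16 + (-2 + 4*((-4 + 5)**2)**2))**2 = (16 + (-2 + 4*(1**2)**2))**2 = (16 + (-2 + 4*1**2))**2 = (16 + (-2 + 4*1))**2 = (16 + (-2 + 4))**2 = (16 + 2)**2 = 18**2 = 324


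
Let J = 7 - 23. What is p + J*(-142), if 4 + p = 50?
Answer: 2318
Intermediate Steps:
J = -16
p = 46 (p = -4 + 50 = 46)
p + J*(-142) = 46 - 16*(-142) = 46 + 2272 = 2318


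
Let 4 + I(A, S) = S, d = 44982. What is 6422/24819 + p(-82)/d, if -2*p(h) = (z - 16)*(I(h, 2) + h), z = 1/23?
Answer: 49694851/203788809 ≈ 0.24385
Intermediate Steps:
z = 1/23 ≈ 0.043478
I(A, S) = -4 + S
p(h) = -367/23 + 367*h/46 (p(h) = -(1/23 - 16)*((-4 + 2) + h)/2 = -(-367)*(-2 + h)/46 = -(734/23 - 367*h/23)/2 = -367/23 + 367*h/46)
6422/24819 + p(-82)/d = 6422/24819 + (-367/23 + (367/46)*(-82))/44982 = 6422*(1/24819) + (-367/23 - 15047/23)*(1/44982) = 6422/24819 - 15414/23*1/44982 = 6422/24819 - 367/24633 = 49694851/203788809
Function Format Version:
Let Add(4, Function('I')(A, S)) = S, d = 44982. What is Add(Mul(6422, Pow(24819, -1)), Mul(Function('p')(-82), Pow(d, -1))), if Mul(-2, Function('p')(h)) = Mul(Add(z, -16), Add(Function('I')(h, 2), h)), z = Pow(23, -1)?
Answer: Rational(49694851, 203788809) ≈ 0.24385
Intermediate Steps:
z = Rational(1, 23) ≈ 0.043478
Function('I')(A, S) = Add(-4, S)
Function('p')(h) = Add(Rational(-367, 23), Mul(Rational(367, 46), h)) (Function('p')(h) = Mul(Rational(-1, 2), Mul(Add(Rational(1, 23), -16), Add(Add(-4, 2), h))) = Mul(Rational(-1, 2), Mul(Rational(-367, 23), Add(-2, h))) = Mul(Rational(-1, 2), Add(Rational(734, 23), Mul(Rational(-367, 23), h))) = Add(Rational(-367, 23), Mul(Rational(367, 46), h)))
Add(Mul(6422, Pow(24819, -1)), Mul(Function('p')(-82), Pow(d, -1))) = Add(Mul(6422, Pow(24819, -1)), Mul(Add(Rational(-367, 23), Mul(Rational(367, 46), -82)), Pow(44982, -1))) = Add(Mul(6422, Rational(1, 24819)), Mul(Add(Rational(-367, 23), Rational(-15047, 23)), Rational(1, 44982))) = Add(Rational(6422, 24819), Mul(Rational(-15414, 23), Rational(1, 44982))) = Add(Rational(6422, 24819), Rational(-367, 24633)) = Rational(49694851, 203788809)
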